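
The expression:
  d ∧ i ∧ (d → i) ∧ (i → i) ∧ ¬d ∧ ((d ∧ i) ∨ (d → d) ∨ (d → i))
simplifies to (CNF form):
False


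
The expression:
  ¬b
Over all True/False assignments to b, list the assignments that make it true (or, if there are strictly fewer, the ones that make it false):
is true only for:
  b=False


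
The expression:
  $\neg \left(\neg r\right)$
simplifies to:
$r$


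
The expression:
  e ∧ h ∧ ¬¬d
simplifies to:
d ∧ e ∧ h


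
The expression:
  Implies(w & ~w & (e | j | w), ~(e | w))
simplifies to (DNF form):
True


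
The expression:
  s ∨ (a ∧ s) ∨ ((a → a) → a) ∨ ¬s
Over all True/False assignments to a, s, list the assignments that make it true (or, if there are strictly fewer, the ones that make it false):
is always true.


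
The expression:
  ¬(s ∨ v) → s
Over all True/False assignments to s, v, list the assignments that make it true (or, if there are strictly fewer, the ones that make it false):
is false only for:
  s=False, v=False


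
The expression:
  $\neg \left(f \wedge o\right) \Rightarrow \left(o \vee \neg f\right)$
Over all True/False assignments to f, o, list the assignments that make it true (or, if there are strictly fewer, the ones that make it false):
is false only for:
  f=True, o=False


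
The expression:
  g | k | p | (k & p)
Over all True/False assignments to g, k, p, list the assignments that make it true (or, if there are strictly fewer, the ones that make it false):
is false only for:
  g=False, k=False, p=False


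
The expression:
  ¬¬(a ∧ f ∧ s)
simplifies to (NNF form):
a ∧ f ∧ s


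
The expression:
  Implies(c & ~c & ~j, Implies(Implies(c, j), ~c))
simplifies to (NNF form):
True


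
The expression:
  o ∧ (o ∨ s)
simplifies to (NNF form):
o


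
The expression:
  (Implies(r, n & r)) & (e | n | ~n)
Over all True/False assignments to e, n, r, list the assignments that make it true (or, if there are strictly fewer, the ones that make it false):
is false only for:
  e=False, n=False, r=True;
  e=True, n=False, r=True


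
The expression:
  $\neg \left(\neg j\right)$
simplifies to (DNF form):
$j$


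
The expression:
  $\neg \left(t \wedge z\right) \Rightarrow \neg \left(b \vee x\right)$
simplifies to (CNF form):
$\left(t \vee \neg b\right) \wedge \left(t \vee \neg x\right) \wedge \left(z \vee \neg b\right) \wedge \left(z \vee \neg x\right)$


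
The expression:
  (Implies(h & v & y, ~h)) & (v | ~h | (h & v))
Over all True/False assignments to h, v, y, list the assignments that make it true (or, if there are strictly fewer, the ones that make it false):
is false only for:
  h=True, v=False, y=False;
  h=True, v=False, y=True;
  h=True, v=True, y=True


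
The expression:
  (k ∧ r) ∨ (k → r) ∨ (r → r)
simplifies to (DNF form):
True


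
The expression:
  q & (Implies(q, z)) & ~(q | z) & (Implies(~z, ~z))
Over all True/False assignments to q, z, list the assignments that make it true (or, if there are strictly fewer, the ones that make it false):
is never true.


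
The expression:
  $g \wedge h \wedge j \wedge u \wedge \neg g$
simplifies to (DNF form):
$\text{False}$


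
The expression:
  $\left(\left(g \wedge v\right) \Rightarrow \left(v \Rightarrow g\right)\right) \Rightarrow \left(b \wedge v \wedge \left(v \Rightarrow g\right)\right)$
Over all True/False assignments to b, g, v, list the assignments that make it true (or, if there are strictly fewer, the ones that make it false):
is true only for:
  b=True, g=True, v=True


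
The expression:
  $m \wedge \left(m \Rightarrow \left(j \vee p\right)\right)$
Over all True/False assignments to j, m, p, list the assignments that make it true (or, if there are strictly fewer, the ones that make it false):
is true only for:
  j=False, m=True, p=True;
  j=True, m=True, p=False;
  j=True, m=True, p=True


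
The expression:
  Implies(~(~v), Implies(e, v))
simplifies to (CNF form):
True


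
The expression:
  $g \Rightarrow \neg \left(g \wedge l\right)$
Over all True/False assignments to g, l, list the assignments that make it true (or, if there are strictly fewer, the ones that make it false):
is false only for:
  g=True, l=True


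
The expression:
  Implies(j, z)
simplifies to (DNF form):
z | ~j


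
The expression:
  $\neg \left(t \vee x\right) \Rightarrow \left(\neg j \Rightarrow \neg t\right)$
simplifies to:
$\text{True}$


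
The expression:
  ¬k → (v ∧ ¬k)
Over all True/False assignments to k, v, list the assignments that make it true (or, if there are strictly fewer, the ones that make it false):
is false only for:
  k=False, v=False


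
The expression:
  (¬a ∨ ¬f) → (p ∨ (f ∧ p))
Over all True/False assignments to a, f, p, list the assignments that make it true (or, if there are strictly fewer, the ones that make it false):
is false only for:
  a=False, f=False, p=False;
  a=False, f=True, p=False;
  a=True, f=False, p=False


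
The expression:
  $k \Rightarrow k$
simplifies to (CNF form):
$\text{True}$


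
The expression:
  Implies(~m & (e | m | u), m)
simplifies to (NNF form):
m | (~e & ~u)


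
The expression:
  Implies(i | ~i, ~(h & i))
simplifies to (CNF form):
~h | ~i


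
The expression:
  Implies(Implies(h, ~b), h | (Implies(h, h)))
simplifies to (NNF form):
True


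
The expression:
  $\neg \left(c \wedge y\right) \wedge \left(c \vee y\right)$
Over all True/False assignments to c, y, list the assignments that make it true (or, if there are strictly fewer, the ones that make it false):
is true only for:
  c=False, y=True;
  c=True, y=False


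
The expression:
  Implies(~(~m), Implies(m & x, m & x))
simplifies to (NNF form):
True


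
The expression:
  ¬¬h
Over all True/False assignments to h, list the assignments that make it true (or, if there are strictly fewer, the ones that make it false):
is true only for:
  h=True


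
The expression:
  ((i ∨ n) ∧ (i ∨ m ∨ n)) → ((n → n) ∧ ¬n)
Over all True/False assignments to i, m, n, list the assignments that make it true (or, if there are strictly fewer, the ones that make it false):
is true only for:
  i=False, m=False, n=False;
  i=False, m=True, n=False;
  i=True, m=False, n=False;
  i=True, m=True, n=False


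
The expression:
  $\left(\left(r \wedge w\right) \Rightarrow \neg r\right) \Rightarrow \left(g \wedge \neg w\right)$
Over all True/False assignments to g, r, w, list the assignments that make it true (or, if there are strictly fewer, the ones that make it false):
is true only for:
  g=False, r=True, w=True;
  g=True, r=False, w=False;
  g=True, r=True, w=False;
  g=True, r=True, w=True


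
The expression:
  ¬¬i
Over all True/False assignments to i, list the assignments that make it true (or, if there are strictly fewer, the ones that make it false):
is true only for:
  i=True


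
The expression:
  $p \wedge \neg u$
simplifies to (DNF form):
$p \wedge \neg u$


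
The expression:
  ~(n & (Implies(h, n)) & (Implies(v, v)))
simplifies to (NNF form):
~n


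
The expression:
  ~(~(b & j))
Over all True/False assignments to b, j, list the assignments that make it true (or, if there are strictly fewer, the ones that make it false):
is true only for:
  b=True, j=True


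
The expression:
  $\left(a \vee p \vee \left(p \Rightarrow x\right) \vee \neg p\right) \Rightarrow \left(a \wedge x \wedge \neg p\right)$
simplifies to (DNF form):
$a \wedge x \wedge \neg p$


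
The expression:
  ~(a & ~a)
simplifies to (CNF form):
True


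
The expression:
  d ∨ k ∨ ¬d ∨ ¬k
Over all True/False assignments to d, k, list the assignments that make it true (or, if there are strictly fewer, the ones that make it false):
is always true.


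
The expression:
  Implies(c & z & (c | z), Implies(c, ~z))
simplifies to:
~c | ~z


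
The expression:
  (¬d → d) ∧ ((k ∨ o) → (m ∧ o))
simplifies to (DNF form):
(d ∧ m ∧ o) ∨ (d ∧ ¬k ∧ ¬o)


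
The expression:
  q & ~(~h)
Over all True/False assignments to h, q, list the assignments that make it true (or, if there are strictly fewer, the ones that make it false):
is true only for:
  h=True, q=True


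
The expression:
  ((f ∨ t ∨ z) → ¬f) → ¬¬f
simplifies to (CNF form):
f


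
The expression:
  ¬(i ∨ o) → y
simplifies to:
i ∨ o ∨ y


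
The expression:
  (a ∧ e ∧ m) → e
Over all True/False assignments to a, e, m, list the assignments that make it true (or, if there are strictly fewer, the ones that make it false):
is always true.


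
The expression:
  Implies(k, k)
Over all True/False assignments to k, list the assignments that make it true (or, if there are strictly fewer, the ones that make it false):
is always true.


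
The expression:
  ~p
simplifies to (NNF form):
~p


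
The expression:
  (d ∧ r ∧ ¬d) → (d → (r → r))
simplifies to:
True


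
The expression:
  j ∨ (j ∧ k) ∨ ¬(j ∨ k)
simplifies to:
j ∨ ¬k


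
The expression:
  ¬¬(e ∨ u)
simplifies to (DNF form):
e ∨ u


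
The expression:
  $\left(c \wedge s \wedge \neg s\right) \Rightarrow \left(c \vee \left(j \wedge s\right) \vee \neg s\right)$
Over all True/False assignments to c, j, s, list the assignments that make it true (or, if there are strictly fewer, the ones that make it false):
is always true.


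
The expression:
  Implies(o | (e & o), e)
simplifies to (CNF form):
e | ~o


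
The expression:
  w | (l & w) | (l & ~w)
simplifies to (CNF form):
l | w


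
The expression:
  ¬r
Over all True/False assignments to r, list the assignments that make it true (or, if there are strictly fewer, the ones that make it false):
is true only for:
  r=False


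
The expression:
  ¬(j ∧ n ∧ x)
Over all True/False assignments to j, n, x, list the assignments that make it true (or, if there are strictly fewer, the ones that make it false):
is false only for:
  j=True, n=True, x=True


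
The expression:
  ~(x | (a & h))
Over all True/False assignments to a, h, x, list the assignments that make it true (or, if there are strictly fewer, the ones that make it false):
is true only for:
  a=False, h=False, x=False;
  a=False, h=True, x=False;
  a=True, h=False, x=False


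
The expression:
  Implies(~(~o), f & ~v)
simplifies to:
~o | (f & ~v)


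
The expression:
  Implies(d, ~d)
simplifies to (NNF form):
~d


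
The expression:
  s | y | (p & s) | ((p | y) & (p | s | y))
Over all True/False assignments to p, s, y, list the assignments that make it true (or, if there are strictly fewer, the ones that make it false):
is false only for:
  p=False, s=False, y=False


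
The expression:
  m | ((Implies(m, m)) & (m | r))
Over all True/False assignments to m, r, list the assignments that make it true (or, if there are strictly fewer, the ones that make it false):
is false only for:
  m=False, r=False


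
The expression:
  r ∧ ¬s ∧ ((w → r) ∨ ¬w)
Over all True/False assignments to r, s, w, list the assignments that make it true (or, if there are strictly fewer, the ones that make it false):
is true only for:
  r=True, s=False, w=False;
  r=True, s=False, w=True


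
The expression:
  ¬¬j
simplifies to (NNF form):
j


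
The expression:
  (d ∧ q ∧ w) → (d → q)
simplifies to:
True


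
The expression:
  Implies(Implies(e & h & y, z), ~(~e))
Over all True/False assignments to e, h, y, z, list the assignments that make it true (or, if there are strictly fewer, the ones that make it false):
is true only for:
  e=True, h=False, y=False, z=False;
  e=True, h=False, y=False, z=True;
  e=True, h=False, y=True, z=False;
  e=True, h=False, y=True, z=True;
  e=True, h=True, y=False, z=False;
  e=True, h=True, y=False, z=True;
  e=True, h=True, y=True, z=False;
  e=True, h=True, y=True, z=True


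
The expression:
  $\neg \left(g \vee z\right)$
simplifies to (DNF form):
$\neg g \wedge \neg z$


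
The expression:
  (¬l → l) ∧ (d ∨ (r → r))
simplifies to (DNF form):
l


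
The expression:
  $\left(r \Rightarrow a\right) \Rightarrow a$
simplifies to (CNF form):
$a \vee r$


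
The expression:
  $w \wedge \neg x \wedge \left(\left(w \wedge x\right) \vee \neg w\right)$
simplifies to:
$\text{False}$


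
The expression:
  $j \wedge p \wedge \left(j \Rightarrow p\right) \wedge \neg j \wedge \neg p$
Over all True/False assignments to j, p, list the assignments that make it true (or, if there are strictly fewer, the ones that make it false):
is never true.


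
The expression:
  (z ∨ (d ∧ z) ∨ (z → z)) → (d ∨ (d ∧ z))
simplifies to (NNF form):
d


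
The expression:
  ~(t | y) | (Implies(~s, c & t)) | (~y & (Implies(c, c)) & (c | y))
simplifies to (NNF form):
s | (c & t) | (~t & ~y)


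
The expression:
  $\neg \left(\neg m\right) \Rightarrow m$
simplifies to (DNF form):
$\text{True}$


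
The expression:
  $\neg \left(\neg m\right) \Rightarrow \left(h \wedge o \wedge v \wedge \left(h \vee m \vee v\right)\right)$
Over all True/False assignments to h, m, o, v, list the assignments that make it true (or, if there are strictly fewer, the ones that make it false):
is false only for:
  h=False, m=True, o=False, v=False;
  h=False, m=True, o=False, v=True;
  h=False, m=True, o=True, v=False;
  h=False, m=True, o=True, v=True;
  h=True, m=True, o=False, v=False;
  h=True, m=True, o=False, v=True;
  h=True, m=True, o=True, v=False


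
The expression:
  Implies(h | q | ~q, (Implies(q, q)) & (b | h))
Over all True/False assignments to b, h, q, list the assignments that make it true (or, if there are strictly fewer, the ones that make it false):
is false only for:
  b=False, h=False, q=False;
  b=False, h=False, q=True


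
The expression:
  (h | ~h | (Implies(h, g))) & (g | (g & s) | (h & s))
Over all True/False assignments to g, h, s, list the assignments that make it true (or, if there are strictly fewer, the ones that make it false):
is false only for:
  g=False, h=False, s=False;
  g=False, h=False, s=True;
  g=False, h=True, s=False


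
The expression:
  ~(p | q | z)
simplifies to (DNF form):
~p & ~q & ~z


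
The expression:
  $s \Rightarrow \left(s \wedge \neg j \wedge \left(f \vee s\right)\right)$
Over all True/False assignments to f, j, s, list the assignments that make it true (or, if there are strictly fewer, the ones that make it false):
is false only for:
  f=False, j=True, s=True;
  f=True, j=True, s=True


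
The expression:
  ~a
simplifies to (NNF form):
~a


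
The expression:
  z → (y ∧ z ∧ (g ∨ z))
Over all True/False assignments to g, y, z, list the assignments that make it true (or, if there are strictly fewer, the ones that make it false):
is false only for:
  g=False, y=False, z=True;
  g=True, y=False, z=True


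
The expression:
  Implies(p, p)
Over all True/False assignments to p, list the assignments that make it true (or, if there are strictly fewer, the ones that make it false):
is always true.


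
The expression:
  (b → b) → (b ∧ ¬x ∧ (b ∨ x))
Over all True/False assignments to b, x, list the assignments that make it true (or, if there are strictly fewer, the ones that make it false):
is true only for:
  b=True, x=False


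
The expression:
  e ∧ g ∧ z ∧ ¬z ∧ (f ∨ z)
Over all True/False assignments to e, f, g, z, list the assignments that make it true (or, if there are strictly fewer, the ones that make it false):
is never true.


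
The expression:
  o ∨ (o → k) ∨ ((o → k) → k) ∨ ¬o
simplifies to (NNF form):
True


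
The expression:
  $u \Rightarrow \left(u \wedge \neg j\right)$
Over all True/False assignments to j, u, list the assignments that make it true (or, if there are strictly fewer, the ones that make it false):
is false only for:
  j=True, u=True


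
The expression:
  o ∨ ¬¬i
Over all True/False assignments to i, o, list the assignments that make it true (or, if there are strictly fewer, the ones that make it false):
is false only for:
  i=False, o=False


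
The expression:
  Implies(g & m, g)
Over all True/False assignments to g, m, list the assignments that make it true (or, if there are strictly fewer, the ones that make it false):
is always true.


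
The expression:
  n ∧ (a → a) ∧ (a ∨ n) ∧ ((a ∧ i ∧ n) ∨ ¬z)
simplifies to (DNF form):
(n ∧ ¬z) ∨ (a ∧ i ∧ n)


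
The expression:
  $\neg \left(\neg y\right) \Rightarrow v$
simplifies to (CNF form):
$v \vee \neg y$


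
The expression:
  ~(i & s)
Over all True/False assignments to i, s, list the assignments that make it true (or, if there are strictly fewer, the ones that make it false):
is false only for:
  i=True, s=True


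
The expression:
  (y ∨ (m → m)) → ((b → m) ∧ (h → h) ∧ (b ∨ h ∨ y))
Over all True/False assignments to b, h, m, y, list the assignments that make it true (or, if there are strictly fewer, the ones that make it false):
is false only for:
  b=False, h=False, m=False, y=False;
  b=False, h=False, m=True, y=False;
  b=True, h=False, m=False, y=False;
  b=True, h=False, m=False, y=True;
  b=True, h=True, m=False, y=False;
  b=True, h=True, m=False, y=True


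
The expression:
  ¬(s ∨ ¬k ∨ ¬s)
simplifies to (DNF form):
False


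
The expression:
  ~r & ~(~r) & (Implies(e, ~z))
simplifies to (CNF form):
False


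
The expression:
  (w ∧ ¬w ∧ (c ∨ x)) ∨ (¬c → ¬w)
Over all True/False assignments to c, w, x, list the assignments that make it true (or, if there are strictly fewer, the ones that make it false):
is false only for:
  c=False, w=True, x=False;
  c=False, w=True, x=True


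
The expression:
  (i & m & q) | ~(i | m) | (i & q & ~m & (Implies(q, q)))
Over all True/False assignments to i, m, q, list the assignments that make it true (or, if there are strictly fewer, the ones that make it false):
is true only for:
  i=False, m=False, q=False;
  i=False, m=False, q=True;
  i=True, m=False, q=True;
  i=True, m=True, q=True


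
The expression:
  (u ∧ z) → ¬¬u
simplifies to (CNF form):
True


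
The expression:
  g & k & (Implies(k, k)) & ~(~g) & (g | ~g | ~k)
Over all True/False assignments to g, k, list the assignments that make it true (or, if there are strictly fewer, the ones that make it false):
is true only for:
  g=True, k=True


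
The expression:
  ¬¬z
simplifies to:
z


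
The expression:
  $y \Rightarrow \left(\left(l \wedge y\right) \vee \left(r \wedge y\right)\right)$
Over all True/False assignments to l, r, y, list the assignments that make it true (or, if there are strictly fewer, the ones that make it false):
is false only for:
  l=False, r=False, y=True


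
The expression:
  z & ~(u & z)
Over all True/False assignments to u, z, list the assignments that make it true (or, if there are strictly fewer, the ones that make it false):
is true only for:
  u=False, z=True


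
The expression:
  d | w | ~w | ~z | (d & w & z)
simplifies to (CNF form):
True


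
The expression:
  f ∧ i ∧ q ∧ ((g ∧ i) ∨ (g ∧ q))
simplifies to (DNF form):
f ∧ g ∧ i ∧ q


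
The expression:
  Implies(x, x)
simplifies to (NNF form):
True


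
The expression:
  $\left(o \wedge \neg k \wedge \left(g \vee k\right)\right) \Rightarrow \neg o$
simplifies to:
$k \vee \neg g \vee \neg o$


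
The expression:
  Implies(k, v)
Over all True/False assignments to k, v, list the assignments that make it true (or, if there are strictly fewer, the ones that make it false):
is false only for:
  k=True, v=False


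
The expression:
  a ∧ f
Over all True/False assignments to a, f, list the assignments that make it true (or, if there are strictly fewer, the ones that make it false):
is true only for:
  a=True, f=True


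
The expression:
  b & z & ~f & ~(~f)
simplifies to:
False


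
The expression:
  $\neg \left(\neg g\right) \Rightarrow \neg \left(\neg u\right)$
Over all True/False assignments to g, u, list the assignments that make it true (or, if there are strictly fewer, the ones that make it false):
is false only for:
  g=True, u=False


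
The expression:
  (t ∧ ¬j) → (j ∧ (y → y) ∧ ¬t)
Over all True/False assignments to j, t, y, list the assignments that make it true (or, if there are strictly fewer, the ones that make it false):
is false only for:
  j=False, t=True, y=False;
  j=False, t=True, y=True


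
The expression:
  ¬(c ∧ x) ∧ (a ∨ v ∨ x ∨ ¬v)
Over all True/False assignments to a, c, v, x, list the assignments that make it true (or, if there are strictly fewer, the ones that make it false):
is false only for:
  a=False, c=True, v=False, x=True;
  a=False, c=True, v=True, x=True;
  a=True, c=True, v=False, x=True;
  a=True, c=True, v=True, x=True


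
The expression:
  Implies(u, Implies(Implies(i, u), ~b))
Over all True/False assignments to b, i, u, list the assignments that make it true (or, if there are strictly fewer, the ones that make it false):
is false only for:
  b=True, i=False, u=True;
  b=True, i=True, u=True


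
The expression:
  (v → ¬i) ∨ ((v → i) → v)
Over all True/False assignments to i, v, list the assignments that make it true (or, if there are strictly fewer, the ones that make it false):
is always true.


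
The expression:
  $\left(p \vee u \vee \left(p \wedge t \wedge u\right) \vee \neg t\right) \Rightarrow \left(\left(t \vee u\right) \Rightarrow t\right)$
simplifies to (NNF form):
$t \vee \neg u$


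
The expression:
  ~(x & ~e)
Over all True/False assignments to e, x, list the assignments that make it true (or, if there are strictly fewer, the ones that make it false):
is false only for:
  e=False, x=True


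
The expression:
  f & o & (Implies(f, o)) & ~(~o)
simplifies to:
f & o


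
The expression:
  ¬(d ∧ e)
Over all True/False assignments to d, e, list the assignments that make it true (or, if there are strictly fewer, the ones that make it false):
is false only for:
  d=True, e=True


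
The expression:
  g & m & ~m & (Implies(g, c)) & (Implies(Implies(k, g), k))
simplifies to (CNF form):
False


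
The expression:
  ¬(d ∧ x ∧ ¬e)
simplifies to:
e ∨ ¬d ∨ ¬x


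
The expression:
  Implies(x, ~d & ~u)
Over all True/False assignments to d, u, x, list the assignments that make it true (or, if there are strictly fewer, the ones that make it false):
is false only for:
  d=False, u=True, x=True;
  d=True, u=False, x=True;
  d=True, u=True, x=True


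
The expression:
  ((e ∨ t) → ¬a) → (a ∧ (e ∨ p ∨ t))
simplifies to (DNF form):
(a ∧ e) ∨ (a ∧ p) ∨ (a ∧ t)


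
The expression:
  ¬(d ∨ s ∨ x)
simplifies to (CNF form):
¬d ∧ ¬s ∧ ¬x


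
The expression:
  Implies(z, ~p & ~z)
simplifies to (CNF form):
~z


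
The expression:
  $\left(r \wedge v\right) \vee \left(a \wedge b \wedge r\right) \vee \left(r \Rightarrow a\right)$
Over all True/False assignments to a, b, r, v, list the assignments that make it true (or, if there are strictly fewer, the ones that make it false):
is false only for:
  a=False, b=False, r=True, v=False;
  a=False, b=True, r=True, v=False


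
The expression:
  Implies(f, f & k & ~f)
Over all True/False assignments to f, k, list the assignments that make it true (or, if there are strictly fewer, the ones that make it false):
is true only for:
  f=False, k=False;
  f=False, k=True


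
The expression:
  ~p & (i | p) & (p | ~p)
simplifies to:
i & ~p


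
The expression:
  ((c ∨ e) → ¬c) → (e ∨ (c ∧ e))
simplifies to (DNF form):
c ∨ e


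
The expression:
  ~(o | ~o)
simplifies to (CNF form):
False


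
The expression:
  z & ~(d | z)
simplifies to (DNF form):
False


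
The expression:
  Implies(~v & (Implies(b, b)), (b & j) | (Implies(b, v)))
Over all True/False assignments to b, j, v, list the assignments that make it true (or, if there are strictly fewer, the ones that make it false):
is false only for:
  b=True, j=False, v=False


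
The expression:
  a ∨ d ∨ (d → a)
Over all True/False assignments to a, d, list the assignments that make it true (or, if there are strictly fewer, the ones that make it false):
is always true.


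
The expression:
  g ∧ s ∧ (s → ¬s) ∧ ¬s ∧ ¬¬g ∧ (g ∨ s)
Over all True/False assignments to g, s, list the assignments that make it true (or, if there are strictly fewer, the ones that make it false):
is never true.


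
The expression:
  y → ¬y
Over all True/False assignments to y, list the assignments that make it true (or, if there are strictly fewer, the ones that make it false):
is true only for:
  y=False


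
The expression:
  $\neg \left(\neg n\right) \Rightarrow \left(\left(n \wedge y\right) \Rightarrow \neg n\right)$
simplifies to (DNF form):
$\neg n \vee \neg y$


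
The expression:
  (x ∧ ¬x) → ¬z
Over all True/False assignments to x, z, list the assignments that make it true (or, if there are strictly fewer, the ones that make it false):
is always true.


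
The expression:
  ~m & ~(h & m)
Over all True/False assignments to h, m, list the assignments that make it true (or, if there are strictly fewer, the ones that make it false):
is true only for:
  h=False, m=False;
  h=True, m=False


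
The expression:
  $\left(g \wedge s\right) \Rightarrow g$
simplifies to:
$\text{True}$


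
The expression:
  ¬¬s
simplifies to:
s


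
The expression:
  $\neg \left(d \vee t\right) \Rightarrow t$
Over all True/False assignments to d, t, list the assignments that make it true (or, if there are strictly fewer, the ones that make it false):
is false only for:
  d=False, t=False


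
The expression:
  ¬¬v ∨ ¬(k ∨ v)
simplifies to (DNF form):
v ∨ ¬k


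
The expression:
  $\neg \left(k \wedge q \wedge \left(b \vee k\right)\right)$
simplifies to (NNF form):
$\neg k \vee \neg q$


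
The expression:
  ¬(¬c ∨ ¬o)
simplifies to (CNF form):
c ∧ o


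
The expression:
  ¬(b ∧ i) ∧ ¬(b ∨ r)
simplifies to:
¬b ∧ ¬r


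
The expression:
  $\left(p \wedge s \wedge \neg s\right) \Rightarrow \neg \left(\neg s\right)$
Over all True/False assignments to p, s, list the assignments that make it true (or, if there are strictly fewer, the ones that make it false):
is always true.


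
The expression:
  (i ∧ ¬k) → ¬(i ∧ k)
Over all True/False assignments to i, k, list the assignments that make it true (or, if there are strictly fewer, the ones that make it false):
is always true.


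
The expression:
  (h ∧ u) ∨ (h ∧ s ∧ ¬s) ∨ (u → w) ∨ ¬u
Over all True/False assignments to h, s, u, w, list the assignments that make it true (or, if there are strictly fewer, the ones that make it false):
is false only for:
  h=False, s=False, u=True, w=False;
  h=False, s=True, u=True, w=False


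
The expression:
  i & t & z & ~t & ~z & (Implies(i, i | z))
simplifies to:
False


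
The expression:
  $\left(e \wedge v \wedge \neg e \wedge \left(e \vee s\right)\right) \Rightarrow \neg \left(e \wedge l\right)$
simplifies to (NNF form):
$\text{True}$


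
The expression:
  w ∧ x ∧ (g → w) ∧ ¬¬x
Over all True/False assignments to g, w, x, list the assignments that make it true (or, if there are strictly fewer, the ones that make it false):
is true only for:
  g=False, w=True, x=True;
  g=True, w=True, x=True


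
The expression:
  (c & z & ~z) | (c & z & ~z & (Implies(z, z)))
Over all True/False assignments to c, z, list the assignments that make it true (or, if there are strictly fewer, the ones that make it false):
is never true.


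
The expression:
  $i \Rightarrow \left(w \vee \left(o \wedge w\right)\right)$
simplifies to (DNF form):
$w \vee \neg i$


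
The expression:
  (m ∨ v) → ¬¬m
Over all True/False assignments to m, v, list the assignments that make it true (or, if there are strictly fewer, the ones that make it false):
is false only for:
  m=False, v=True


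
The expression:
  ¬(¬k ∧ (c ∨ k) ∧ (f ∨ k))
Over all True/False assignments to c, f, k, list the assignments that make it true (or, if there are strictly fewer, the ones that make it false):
is false only for:
  c=True, f=True, k=False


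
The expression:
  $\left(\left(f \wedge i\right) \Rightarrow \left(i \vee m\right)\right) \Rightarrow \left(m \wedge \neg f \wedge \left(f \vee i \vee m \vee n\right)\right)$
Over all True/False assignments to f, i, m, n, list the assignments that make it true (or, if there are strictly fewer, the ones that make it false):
is true only for:
  f=False, i=False, m=True, n=False;
  f=False, i=False, m=True, n=True;
  f=False, i=True, m=True, n=False;
  f=False, i=True, m=True, n=True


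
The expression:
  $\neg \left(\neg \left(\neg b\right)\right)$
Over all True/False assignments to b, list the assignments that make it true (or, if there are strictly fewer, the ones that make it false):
is true only for:
  b=False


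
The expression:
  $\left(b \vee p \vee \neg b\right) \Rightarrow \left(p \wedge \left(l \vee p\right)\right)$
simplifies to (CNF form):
$p$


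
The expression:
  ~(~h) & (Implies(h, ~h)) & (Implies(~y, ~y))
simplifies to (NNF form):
False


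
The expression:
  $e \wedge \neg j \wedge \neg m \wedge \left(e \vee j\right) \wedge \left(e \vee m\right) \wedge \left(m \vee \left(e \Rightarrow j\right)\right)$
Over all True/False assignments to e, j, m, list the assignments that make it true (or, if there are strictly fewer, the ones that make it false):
is never true.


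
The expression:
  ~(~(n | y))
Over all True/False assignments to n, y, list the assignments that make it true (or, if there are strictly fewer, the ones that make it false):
is false only for:
  n=False, y=False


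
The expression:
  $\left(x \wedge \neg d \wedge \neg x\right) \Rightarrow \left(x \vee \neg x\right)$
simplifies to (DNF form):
$\text{True}$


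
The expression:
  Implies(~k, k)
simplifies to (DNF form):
k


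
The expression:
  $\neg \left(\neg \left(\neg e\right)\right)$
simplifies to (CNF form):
$\neg e$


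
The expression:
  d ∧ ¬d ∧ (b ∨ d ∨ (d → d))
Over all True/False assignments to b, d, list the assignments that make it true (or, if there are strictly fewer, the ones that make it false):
is never true.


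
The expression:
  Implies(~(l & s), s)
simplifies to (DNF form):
s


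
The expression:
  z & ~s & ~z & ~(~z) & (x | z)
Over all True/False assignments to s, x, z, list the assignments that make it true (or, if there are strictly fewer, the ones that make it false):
is never true.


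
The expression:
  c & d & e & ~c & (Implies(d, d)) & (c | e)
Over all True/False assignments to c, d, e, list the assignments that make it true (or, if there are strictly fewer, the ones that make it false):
is never true.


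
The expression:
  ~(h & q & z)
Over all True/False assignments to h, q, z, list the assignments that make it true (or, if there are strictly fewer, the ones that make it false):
is false only for:
  h=True, q=True, z=True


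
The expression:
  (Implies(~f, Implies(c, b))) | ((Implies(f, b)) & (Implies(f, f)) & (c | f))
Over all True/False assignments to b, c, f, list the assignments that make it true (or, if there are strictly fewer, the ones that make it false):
is always true.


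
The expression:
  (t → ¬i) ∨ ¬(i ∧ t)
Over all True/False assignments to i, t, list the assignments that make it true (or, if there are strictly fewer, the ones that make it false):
is false only for:
  i=True, t=True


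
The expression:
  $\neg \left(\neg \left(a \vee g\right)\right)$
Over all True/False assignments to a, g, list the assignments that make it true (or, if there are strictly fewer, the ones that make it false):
is false only for:
  a=False, g=False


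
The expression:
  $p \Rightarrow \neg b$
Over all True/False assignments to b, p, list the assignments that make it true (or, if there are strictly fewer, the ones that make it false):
is false only for:
  b=True, p=True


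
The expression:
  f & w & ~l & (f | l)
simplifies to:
f & w & ~l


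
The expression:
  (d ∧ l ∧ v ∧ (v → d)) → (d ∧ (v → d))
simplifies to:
True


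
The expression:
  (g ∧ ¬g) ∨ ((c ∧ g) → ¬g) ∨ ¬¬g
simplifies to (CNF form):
True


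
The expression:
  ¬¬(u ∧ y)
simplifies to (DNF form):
u ∧ y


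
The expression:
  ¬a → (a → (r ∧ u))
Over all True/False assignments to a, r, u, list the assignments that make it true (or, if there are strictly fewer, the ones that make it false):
is always true.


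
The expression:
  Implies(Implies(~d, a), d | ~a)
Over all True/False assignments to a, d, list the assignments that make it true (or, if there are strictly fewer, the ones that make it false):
is false only for:
  a=True, d=False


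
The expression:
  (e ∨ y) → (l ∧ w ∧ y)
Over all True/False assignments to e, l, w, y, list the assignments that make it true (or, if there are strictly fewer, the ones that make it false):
is true only for:
  e=False, l=False, w=False, y=False;
  e=False, l=False, w=True, y=False;
  e=False, l=True, w=False, y=False;
  e=False, l=True, w=True, y=False;
  e=False, l=True, w=True, y=True;
  e=True, l=True, w=True, y=True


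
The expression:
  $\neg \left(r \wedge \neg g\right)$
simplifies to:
$g \vee \neg r$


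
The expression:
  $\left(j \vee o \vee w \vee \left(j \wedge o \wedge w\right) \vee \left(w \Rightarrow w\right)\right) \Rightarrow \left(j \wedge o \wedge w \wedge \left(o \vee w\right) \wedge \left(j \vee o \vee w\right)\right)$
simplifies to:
$j \wedge o \wedge w$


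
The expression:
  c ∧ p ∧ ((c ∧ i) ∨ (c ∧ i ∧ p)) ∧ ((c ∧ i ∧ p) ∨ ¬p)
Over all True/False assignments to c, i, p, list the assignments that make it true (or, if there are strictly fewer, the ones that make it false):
is true only for:
  c=True, i=True, p=True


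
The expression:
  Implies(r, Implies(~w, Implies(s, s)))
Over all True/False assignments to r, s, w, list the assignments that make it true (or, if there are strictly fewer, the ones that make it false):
is always true.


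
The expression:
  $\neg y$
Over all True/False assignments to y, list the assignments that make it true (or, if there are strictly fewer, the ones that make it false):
is true only for:
  y=False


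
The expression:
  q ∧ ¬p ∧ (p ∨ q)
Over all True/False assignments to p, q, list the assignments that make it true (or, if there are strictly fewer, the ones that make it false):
is true only for:
  p=False, q=True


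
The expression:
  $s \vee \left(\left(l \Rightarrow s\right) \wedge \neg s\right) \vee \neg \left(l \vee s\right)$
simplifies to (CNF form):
$s \vee \neg l$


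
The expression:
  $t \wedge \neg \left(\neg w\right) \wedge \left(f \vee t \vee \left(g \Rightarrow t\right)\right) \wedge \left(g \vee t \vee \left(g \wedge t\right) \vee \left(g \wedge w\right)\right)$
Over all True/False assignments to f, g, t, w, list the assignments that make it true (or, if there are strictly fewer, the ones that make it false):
is true only for:
  f=False, g=False, t=True, w=True;
  f=False, g=True, t=True, w=True;
  f=True, g=False, t=True, w=True;
  f=True, g=True, t=True, w=True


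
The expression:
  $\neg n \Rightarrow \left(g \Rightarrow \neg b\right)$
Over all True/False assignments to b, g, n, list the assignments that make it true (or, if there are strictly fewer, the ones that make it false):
is false only for:
  b=True, g=True, n=False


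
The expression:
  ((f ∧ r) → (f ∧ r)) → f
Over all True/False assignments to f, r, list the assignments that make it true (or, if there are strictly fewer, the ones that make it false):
is true only for:
  f=True, r=False;
  f=True, r=True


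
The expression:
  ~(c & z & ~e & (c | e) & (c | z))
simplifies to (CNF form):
e | ~c | ~z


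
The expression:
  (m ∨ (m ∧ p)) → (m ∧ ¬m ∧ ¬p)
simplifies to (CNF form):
¬m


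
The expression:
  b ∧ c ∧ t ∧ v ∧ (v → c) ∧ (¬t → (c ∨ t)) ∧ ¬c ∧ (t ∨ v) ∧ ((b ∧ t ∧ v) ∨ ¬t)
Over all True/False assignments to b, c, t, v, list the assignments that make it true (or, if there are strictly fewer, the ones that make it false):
is never true.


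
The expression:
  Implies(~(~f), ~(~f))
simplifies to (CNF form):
True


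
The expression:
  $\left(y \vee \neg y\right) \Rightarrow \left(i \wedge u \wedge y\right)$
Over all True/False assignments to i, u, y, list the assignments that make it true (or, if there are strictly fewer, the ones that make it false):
is true only for:
  i=True, u=True, y=True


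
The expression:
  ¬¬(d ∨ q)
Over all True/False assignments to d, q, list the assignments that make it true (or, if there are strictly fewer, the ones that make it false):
is false only for:
  d=False, q=False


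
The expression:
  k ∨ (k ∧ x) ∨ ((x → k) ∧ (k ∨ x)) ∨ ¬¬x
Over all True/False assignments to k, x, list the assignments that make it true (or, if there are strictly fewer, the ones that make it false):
is false only for:
  k=False, x=False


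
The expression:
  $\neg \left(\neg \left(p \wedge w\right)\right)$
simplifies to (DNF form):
$p \wedge w$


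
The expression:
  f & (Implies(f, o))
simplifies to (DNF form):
f & o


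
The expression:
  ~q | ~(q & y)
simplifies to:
~q | ~y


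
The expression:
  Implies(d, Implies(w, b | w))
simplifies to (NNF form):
True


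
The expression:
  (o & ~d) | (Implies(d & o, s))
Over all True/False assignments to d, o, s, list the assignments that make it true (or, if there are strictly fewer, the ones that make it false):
is false only for:
  d=True, o=True, s=False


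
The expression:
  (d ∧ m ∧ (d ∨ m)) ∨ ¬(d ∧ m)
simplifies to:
True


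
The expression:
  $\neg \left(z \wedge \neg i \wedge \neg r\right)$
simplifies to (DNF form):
$i \vee r \vee \neg z$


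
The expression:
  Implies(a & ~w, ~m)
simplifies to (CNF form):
w | ~a | ~m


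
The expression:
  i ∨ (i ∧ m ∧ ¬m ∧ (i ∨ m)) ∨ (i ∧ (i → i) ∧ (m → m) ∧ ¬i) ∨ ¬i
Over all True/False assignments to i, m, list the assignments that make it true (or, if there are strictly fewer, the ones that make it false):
is always true.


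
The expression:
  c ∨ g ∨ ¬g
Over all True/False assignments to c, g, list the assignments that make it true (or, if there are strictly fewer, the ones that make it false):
is always true.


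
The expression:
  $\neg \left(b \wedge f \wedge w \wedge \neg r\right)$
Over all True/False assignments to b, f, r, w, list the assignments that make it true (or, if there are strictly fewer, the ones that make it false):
is false only for:
  b=True, f=True, r=False, w=True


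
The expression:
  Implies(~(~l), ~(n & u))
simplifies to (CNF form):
~l | ~n | ~u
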